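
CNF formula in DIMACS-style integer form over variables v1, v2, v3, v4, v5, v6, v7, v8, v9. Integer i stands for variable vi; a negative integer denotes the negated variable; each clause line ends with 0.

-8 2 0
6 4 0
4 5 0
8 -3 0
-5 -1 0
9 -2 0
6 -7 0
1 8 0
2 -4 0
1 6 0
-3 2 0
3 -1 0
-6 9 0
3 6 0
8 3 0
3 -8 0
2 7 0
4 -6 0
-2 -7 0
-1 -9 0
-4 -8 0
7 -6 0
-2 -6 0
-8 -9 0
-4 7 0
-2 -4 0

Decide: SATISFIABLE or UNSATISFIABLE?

v2 = True:
  propagation gives v9=True, v7=False, v1=False, v8=True; an empty clause results — contradiction.
v2 = False:
  propagation gives v8=False, v3=False; an empty clause results — contradiction.
Every branch closes, so no satisfying assignment exists.

UNSATISFIABLE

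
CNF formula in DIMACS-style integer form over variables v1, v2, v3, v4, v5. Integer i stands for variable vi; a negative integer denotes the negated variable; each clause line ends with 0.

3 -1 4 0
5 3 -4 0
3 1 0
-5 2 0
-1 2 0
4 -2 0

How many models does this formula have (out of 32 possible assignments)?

7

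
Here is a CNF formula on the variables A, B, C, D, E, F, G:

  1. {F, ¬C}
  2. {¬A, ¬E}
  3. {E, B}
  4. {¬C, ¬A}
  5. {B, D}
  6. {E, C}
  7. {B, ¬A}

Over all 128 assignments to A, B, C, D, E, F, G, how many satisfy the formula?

22

Split on A, then B.
  A=1, B=1: a clause becomes empty — 0.
  A=1, B=0: a clause becomes empty — 0.
  A=0, B=1: D, G free; 4 ways for (C,E,F) × 2^2 = 16.
  A=0, B=0: G free; 3 ways for (C,D,E,F) × 2^1 = 6.
Total: 0 + 0 + 16 + 6 = 22.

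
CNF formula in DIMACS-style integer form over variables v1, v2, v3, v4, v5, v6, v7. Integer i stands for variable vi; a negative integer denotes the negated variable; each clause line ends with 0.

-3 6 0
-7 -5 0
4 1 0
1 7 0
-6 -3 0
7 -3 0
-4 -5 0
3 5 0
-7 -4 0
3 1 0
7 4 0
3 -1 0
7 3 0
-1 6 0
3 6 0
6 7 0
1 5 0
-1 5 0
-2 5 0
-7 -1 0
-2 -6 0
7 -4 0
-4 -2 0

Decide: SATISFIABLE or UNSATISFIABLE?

v7 = True:
  propagation gives v5=False, v3=True, v6=True; an empty clause results — contradiction.
v7 = False:
  propagation gives v1=True, v3=False; an empty clause results — contradiction.
Every branch closes, so no satisfying assignment exists.

UNSATISFIABLE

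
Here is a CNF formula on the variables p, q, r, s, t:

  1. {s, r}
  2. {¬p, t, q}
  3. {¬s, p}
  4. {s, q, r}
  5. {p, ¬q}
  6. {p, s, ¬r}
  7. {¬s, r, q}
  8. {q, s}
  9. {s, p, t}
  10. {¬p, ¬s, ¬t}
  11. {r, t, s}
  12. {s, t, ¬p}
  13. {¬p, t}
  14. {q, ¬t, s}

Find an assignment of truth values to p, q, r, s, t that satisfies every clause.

p = T, q = T, r = T, s = F, t = T

Try p = True.
  then t is forced to True.
  then s is forced to False.
  then r is forced to True.
  then q is forced to True.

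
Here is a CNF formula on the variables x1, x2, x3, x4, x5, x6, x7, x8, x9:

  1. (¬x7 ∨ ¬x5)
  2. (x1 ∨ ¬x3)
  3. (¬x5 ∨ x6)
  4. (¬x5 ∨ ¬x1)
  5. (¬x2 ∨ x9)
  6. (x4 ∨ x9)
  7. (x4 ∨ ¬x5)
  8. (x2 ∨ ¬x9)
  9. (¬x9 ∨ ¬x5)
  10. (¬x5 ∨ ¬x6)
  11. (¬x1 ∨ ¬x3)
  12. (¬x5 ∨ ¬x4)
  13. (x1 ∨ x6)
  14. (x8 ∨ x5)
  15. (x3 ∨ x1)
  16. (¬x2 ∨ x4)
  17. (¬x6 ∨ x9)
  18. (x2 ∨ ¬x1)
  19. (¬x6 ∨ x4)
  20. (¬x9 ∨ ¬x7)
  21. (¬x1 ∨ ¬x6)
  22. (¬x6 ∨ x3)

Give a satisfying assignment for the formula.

x7 occurs only negated in the remaining clauses — set x7 = False.
x8 occurs only positively in the remaining clauses — set x8 = True.
Branch on x1: take x1 = True.
  then x5 is forced to False.
  then x3 is forced to False.
  then x2 is forced to True.
  then x9 is forced to True.
  then x4 is forced to True.
  then x6 is forced to False.

x1=1, x2=1, x3=0, x4=1, x5=0, x6=0, x7=0, x8=1, x9=1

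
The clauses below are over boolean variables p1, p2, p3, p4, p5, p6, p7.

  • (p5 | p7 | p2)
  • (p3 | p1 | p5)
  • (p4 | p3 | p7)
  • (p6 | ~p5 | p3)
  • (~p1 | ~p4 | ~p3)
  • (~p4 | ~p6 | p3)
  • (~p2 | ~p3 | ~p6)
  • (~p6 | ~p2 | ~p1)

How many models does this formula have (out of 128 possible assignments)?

39

Case analysis on p3 and p6:
  p3=1, p6=1: 9 of the 32 assignments to (p1,p2,p4,p5,p7) work.
  p3=1, p6=0: 21 of the 32 assignments to (p1,p2,p4,p5,p7) work.
  p3=0, p6=1: remaining (p1,p2,p4,p5,p7) ∈ {(0,0,0,1,1); (0,1,0,1,1); (1,0,0,0,1); (1,0,0,1,1)} — 4.
  p3=0, p6=0: 5 of the 32 assignments to (p1,p2,p4,p5,p7) work.
Total: 9 + 21 + 4 + 5 = 39.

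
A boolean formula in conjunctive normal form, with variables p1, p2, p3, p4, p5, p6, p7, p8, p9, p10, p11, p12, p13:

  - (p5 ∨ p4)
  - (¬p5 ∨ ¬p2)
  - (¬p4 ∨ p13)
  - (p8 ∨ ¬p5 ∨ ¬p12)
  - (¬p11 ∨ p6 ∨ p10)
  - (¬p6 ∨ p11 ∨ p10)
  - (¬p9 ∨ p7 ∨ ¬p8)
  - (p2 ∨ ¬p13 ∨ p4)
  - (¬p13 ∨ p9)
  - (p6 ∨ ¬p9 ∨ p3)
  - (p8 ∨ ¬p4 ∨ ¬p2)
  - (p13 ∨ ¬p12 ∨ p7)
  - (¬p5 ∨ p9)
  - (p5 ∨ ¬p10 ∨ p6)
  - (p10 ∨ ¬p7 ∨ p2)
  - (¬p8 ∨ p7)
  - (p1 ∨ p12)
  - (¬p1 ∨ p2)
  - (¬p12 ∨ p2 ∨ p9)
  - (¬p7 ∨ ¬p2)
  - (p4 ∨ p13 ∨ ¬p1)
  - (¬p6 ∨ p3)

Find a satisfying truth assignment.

p1=False, p2=False, p3=True, p4=True, p5=False, p6=True, p7=False, p8=False, p9=True, p10=True, p11=False, p12=True, p13=True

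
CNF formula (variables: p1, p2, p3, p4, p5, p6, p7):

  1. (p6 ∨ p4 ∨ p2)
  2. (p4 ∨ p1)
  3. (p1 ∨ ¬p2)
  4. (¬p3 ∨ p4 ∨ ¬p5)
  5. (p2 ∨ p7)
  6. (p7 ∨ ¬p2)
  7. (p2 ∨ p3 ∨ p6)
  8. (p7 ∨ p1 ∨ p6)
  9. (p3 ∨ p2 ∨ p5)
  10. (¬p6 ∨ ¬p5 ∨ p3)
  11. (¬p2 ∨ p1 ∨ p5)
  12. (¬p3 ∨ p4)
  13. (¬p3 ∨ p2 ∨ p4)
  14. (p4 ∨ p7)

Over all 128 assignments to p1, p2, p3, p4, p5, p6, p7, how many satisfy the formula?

Case analysis on p2 and p3:
  p2=T, p3=T: remaining (p1,p4,p5,p6,p7) ∈ {(T,T,F,F,T); (T,T,F,T,T); (T,T,T,F,T); (T,T,T,T,T)} — 4.
  p2=T, p3=F: p4 free; 3 ways for (p1,p5,p6,p7) × 2^1 = 6.
  p2=F, p3=T: forces p4=T; p7=T; p1, p5, p6 free → 2^3 = 8.
  p2=F, p3=F: a clause becomes empty — 0.
Total: 4 + 6 + 8 + 0 = 18.

18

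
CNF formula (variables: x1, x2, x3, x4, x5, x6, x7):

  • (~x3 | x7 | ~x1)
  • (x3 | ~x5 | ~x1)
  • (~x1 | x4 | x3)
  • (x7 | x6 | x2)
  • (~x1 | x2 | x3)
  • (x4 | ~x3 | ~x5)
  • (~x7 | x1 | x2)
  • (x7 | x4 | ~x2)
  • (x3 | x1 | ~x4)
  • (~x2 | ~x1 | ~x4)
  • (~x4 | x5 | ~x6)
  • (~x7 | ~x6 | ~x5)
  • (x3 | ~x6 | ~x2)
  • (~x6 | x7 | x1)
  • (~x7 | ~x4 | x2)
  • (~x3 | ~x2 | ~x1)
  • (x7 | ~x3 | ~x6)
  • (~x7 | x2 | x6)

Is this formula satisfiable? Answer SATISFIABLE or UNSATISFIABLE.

Try x1 = False.
For the remaining variables, x2 = True, x3 = True, x4 = False, x5 = False, x6 = True, x7 = True works.
So x1=F  x2=T  x3=T  x4=F  x5=F  x6=T  x7=T is a satisfying assignment.

SATISFIABLE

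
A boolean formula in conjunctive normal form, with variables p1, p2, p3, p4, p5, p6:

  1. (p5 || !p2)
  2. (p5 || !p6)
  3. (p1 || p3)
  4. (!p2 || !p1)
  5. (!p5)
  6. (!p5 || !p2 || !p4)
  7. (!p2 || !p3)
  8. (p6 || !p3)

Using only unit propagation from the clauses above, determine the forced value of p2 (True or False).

(!p5) is a unit clause: p5 = False.
(!p2 || p5) with p5 = False leaves only !p2, so p2 = False.

False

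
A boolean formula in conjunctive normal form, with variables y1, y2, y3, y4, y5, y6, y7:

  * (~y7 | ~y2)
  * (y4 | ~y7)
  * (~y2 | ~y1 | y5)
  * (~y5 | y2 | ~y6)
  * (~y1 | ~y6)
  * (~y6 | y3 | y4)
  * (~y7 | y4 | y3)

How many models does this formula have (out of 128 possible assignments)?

47

Case analysis on y2 and y4:
  y2=1, y4=1: y3 free; 5 ways for (y1,y5,y6,y7) × 2^1 = 10.
  y2=1, y4=0: 8 of the 32 assignments to (y1,y3,y5,y6,y7) work.
  y2=0, y4=1: y3, y7 free; 5 ways for (y1,y5,y6) × 2^2 = 20.
  y2=0, y4=0: 9 of the 32 assignments to (y1,y3,y5,y6,y7) work.
Total: 10 + 8 + 20 + 9 = 47.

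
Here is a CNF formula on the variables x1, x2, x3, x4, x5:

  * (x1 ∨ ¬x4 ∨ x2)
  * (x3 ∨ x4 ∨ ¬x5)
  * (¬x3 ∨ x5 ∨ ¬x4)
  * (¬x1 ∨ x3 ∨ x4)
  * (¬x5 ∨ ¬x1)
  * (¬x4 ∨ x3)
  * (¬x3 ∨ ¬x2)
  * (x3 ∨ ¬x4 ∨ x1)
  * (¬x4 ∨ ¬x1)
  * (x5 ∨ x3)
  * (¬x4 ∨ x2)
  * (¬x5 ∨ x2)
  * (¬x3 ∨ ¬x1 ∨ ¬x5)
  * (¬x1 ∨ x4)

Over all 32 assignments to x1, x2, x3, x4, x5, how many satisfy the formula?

1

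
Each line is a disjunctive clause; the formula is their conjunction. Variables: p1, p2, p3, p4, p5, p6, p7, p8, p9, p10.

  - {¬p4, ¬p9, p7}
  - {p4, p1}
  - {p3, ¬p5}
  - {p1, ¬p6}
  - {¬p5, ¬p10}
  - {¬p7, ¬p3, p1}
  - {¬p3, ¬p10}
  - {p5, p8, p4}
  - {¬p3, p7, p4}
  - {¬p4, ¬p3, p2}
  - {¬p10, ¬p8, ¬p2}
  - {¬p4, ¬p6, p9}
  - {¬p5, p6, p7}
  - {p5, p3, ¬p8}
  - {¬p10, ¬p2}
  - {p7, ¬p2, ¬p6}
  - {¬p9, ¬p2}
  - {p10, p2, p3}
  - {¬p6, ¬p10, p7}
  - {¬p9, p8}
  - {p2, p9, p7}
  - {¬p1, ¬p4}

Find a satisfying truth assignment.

p1 = True, p2 = False, p3 = True, p4 = False, p5 = False, p6 = True, p7 = True, p8 = True, p9 = True, p10 = False

Try p1 = True.
  then p4 is forced to False.
Set p2 = False and propagate.
Try p3 = True.
  then p10 is forced to False.
  then p7 is forced to True.
The remaining clauses are satisfied by p5 = False, p6 = True, p8 = True, p9 = True.
Every clause has at least one true literal under this assignment.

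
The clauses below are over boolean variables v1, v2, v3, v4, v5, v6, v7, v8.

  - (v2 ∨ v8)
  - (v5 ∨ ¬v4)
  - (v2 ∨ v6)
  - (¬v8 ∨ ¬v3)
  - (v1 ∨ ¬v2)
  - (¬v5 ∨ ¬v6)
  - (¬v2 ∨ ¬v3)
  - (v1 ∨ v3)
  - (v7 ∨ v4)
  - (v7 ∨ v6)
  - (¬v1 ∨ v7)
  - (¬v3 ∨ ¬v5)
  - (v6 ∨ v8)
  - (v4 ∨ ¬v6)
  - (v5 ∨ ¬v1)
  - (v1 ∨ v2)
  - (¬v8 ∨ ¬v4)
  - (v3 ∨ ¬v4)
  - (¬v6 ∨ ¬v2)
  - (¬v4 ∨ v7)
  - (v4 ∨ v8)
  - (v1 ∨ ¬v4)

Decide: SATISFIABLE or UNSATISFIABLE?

SATISFIABLE

v7 occurs only positively in the remaining clauses — set v7 = True.
Branch on v1: take v1 = True.
  then v5 is forced to True.
  then v6 is forced to False.
  then v2 is forced to True.
  then v3 is forced to False.
  then v8 is forced to True.
  then v4 is forced to False.
Every clause has at least one true literal under this assignment.
So v1 = 1  v2 = 1  v3 = 0  v4 = 0  v5 = 1  v6 = 0  v7 = 1  v8 = 1 is a satisfying assignment.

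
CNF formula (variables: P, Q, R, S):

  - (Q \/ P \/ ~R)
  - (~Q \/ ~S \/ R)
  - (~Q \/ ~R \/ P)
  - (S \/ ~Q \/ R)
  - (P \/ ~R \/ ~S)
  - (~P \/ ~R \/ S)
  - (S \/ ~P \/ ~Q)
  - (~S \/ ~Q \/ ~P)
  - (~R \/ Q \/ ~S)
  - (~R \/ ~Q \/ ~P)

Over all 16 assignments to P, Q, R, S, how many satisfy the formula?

Satisfying assignments:
  P=0 Q=0 R=0 S=0
  P=0 Q=0 R=0 S=1
  P=1 Q=0 R=0 S=0
  P=1 Q=0 R=0 S=1
Count: 4.

4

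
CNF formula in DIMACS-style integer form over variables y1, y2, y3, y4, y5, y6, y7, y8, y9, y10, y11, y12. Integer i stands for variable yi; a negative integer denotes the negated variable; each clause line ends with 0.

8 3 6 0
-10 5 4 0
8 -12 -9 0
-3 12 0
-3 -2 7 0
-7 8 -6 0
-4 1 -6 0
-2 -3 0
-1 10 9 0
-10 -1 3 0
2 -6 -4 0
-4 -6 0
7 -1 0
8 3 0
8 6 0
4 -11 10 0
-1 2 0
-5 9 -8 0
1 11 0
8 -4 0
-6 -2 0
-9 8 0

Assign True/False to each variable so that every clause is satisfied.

Try y1 = False.
  then y11 is forced to True.
Branch on y2: take y2 = False.
For the remaining variables, y3 = False, y4 = True, y5 = False, y6 = False, y7 = True, y8 = True, y9 = False, y10 = False, y12 = False works.
Every clause has at least one true literal under this assignment.

y1=F, y2=F, y3=F, y4=T, y5=F, y6=F, y7=T, y8=T, y9=F, y10=F, y11=T, y12=F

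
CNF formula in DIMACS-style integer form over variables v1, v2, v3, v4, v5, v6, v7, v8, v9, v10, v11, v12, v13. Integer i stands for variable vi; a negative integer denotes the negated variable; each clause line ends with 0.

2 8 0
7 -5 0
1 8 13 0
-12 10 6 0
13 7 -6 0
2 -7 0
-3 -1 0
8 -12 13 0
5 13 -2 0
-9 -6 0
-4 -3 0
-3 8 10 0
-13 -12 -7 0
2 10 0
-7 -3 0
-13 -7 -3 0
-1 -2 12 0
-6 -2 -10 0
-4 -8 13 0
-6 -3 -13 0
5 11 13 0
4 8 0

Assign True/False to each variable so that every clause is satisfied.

v1=F, v2=T, v3=F, v4=T, v5=T, v6=F, v7=T, v8=F, v9=T, v10=F, v11=F, v12=F, v13=T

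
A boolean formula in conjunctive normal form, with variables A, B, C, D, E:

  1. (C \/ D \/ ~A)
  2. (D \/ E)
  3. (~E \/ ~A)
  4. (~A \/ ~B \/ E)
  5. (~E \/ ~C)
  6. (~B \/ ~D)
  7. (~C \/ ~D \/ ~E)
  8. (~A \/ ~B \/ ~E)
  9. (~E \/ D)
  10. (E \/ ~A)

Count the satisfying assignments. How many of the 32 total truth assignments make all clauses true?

The models are:
  A=F B=F C=F D=T E=F
  A=F B=F C=F D=T E=T
  A=F B=F C=T D=T E=F
Count: 3.

3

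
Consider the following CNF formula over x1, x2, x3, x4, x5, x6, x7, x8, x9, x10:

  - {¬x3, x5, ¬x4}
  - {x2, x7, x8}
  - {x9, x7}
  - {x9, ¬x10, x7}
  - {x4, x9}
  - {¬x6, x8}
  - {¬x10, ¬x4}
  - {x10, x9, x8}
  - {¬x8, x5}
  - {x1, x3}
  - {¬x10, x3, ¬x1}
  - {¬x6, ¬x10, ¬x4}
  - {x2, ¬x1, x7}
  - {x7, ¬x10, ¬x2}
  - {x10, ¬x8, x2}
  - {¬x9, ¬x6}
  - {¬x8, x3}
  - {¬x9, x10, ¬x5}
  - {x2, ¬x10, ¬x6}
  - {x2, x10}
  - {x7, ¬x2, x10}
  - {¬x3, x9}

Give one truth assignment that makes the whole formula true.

x1=T, x2=F, x3=T, x4=F, x5=F, x6=F, x7=T, x8=F, x9=T, x10=T

Check each clause:
  1. {¬x3, x5, ¬x4} — ¬x4 is true.
  2. {x7, x2, x8} — x7 is true.
  3. {x9, x7} — x9 is true.
  4. {x9, x7, ¬x10} — x9 is true.
  5. {x4, x9} — x9 is true.
  6. {x8, ¬x6} — ¬x6 is true.
  7. {¬x4, ¬x10} — ¬x4 is true.
  8. {x9, x8, x10} — x9 is true.
  9. {x5, ¬x8} — ¬x8 is true.
  10. {x3, x1} — x1 is true.
  11. {¬x10, x3, ¬x1} — x3 is true.
  12. {¬x10, ¬x4, ¬x6} — ¬x6 is true.
  13. {¬x1, x2, x7} — x7 is true.
  14. {x7, ¬x10, ¬x2} — ¬x2 is true.
  15. {x2, ¬x8, x10} — ¬x8 is true.
  16. {¬x9, ¬x6} — ¬x6 is true.
  17. {¬x8, x3} — ¬x8 is true.
  18. {¬x9, ¬x5, x10} — x10 is true.
  19. {x2, ¬x6, ¬x10} — ¬x6 is true.
  20. {x2, x10} — x10 is true.
  21. {x10, x7, ¬x2} — x10 is true.
  22. {x9, ¬x3} — x9 is true.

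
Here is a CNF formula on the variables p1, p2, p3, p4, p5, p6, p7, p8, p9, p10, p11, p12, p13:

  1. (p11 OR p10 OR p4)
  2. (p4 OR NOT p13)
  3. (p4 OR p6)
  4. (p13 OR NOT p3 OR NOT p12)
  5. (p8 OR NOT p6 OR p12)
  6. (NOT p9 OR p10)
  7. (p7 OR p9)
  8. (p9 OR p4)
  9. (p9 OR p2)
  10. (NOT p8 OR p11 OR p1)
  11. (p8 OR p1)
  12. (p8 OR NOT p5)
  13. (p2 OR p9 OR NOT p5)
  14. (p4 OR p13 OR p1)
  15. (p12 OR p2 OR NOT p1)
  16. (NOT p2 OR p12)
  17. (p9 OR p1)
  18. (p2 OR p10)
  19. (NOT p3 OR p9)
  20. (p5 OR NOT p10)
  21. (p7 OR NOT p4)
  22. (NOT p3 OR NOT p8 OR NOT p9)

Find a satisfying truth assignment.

p1=True  p2=True  p3=False  p4=True  p5=False  p6=False  p7=True  p8=False  p9=False  p10=False  p11=True  p12=True  p13=False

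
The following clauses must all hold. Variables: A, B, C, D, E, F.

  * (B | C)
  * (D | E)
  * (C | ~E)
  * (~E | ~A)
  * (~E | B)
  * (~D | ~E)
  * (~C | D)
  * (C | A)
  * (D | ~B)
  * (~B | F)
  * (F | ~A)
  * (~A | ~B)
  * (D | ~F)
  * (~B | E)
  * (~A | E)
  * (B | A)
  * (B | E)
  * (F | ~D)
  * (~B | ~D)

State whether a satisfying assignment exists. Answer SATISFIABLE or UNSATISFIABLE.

UNSATISFIABLE

B = True:
  propagation gives D=True; an empty clause results — contradiction.
B = False:
  propagation gives C=True, E=False; an empty clause results — contradiction.
Every branch closes, so no satisfying assignment exists.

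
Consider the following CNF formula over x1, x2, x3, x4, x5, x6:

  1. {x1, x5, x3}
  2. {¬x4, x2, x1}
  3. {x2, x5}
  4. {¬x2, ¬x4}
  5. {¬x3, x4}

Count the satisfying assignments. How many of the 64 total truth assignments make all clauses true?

Case analysis on x2 and x4:
  x2=1, x4=1: a clause becomes empty — 0.
  x2=1, x4=0: x6 free; 3 ways for (x1,x3,x5) × 2^1 = 6.
  x2=0, x4=1: remaining (x1,x3,x5,x6) ∈ {(1,0,1,0); (1,0,1,1); (1,1,1,0); (1,1,1,1)} — 4.
  x2=0, x4=0: remaining (x1,x3,x5,x6) ∈ {(0,0,1,0); (0,0,1,1); (1,0,1,0); (1,0,1,1)} — 4.
Total: 0 + 6 + 4 + 4 = 14.

14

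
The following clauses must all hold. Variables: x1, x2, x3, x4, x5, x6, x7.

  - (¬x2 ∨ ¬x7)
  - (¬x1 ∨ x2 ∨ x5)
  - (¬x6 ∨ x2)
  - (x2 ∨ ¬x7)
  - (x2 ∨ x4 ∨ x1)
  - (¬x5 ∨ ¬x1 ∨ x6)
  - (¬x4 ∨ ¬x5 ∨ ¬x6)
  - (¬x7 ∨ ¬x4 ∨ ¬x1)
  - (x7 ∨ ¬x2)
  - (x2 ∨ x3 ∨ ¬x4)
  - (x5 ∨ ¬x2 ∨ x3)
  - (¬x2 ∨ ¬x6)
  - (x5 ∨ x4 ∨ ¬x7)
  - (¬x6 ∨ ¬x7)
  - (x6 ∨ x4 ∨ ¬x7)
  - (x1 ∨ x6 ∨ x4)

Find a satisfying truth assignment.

x1=0, x2=0, x3=1, x4=1, x5=1, x6=0, x7=0

Check each clause:
  1. (¬x2 ∨ ¬x7) — ¬x7 is true.
  2. (x5 ∨ x2 ∨ ¬x1) — x5 is true.
  3. (x2 ∨ ¬x6) — ¬x6 is true.
  4. (x2 ∨ ¬x7) — ¬x7 is true.
  5. (x1 ∨ x4 ∨ x2) — x4 is true.
  6. (¬x5 ∨ x6 ∨ ¬x1) — ¬x1 is true.
  7. (¬x5 ∨ ¬x6 ∨ ¬x4) — ¬x6 is true.
  8. (¬x4 ∨ ¬x1 ∨ ¬x7) — ¬x7 is true.
  9. (¬x2 ∨ x7) — ¬x2 is true.
  10. (x2 ∨ ¬x4 ∨ x3) — x3 is true.
  11. (x5 ∨ x3 ∨ ¬x2) — x3 is true.
  12. (¬x6 ∨ ¬x2) — ¬x6 is true.
  13. (x4 ∨ ¬x7 ∨ x5) — ¬x7 is true.
  14. (¬x7 ∨ ¬x6) — ¬x7 is true.
  15. (¬x7 ∨ x4 ∨ x6) — ¬x7 is true.
  16. (x6 ∨ x4 ∨ x1) — x4 is true.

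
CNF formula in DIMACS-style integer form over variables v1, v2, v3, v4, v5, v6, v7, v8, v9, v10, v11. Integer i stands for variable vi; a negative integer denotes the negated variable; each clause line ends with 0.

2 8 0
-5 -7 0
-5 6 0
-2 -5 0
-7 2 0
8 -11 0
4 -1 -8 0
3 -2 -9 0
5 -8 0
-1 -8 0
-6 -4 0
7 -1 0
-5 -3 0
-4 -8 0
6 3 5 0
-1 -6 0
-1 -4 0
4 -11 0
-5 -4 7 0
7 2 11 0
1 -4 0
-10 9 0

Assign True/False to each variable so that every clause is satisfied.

v1=False, v2=True, v3=False, v4=False, v5=False, v6=True, v7=False, v8=False, v9=False, v10=False, v11=False

Check each clause:
  1. (v2 \/ v8) — v2 is true.
  2. (~v7 \/ ~v5) — ~v7 is true.
  3. (~v5 \/ v6) — ~v5 is true.
  4. (~v2 \/ ~v5) — ~v5 is true.
  5. (~v7 \/ v2) — ~v7 is true.
  6. (v8 \/ ~v11) — ~v11 is true.
  7. (v4 \/ ~v8 \/ ~v1) — ~v8 is true.
  8. (~v2 \/ v3 \/ ~v9) — ~v9 is true.
  9. (~v8 \/ v5) — ~v8 is true.
  10. (~v1 \/ ~v8) — ~v8 is true.
  11. (~v6 \/ ~v4) — ~v4 is true.
  12. (v7 \/ ~v1) — ~v1 is true.
  13. (~v3 \/ ~v5) — ~v5 is true.
  14. (~v8 \/ ~v4) — ~v8 is true.
  15. (v3 \/ v6 \/ v5) — v6 is true.
  16. (~v6 \/ ~v1) — ~v1 is true.
  17. (~v4 \/ ~v1) — ~v4 is true.
  18. (v4 \/ ~v11) — ~v11 is true.
  19. (~v5 \/ v7 \/ ~v4) — ~v5 is true.
  20. (v7 \/ v2 \/ v11) — v2 is true.
  21. (v1 \/ ~v4) — ~v4 is true.
  22. (v9 \/ ~v10) — ~v10 is true.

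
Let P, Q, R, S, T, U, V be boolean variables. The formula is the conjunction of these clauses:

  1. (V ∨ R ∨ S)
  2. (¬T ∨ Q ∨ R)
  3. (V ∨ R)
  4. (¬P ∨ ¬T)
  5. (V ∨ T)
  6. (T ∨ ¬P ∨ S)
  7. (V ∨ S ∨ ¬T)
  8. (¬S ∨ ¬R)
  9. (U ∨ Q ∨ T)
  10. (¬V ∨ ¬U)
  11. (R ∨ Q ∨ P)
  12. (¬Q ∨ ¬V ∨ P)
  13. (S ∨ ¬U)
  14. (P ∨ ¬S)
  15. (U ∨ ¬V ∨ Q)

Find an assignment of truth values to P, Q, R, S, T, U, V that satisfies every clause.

P=T  Q=T  R=F  S=T  T=F  U=F  V=T

Check each clause:
  1. (S ∨ V ∨ R) — S is true.
  2. (R ∨ ¬T ∨ Q) — Q is true.
  3. (V ∨ R) — V is true.
  4. (¬P ∨ ¬T) — ¬T is true.
  5. (T ∨ V) — V is true.
  6. (S ∨ ¬P ∨ T) — S is true.
  7. (V ∨ S ∨ ¬T) — ¬T is true.
  8. (¬R ∨ ¬S) — ¬R is true.
  9. (Q ∨ T ∨ U) — Q is true.
  10. (¬U ∨ ¬V) — ¬U is true.
  11. (R ∨ P ∨ Q) — P is true.
  12. (¬Q ∨ ¬V ∨ P) — P is true.
  13. (S ∨ ¬U) — ¬U is true.
  14. (P ∨ ¬S) — P is true.
  15. (U ∨ Q ∨ ¬V) — Q is true.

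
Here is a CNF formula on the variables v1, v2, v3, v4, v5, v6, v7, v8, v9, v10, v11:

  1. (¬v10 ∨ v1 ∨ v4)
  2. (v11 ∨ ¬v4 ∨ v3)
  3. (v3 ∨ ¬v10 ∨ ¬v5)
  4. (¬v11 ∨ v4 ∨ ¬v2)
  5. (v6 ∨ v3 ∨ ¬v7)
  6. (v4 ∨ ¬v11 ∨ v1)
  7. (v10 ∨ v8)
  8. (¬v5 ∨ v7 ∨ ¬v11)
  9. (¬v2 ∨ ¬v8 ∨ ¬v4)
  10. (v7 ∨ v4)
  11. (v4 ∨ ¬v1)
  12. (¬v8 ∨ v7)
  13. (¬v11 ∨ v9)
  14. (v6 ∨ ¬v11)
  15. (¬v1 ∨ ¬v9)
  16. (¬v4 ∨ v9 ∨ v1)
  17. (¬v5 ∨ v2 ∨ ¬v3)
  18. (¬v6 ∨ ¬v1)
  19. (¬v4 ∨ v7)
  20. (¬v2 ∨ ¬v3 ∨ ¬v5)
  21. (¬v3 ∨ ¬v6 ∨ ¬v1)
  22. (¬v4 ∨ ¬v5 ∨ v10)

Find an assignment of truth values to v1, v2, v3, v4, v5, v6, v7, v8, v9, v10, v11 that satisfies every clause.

v1=False, v2=True, v3=True, v4=False, v5=False, v6=True, v7=True, v8=True, v9=True, v10=False, v11=False

Pure literal: v5 appears only negated; assign v5 = False.
Branch on v1: take v1 = False.
Set v2 = True and propagate.
The remaining clauses are satisfied by v3 = True, v4 = False, v6 = True, v7 = True, v8 = True, v9 = True, v10 = False, v11 = False.
Every clause has at least one true literal under this assignment.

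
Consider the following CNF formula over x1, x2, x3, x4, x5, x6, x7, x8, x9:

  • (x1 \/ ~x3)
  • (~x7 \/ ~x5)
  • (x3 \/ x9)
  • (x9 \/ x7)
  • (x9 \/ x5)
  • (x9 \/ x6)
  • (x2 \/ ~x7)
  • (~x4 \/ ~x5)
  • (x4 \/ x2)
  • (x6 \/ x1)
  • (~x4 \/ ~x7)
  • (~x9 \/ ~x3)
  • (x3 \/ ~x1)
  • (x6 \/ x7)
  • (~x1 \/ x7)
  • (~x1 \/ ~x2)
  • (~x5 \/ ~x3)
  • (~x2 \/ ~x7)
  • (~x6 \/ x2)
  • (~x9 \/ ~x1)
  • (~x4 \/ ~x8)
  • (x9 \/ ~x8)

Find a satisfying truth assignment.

x1 = 0, x2 = 1, x3 = 0, x4 = 0, x5 = 1, x6 = 1, x7 = 0, x8 = 0, x9 = 1

Check each clause:
  1. (x1 \/ ~x3) — ~x3 is true.
  2. (~x7 \/ ~x5) — ~x7 is true.
  3. (x3 \/ x9) — x9 is true.
  4. (x9 \/ x7) — x9 is true.
  5. (x9 \/ x5) — x9 is true.
  6. (x9 \/ x6) — x9 is true.
  7. (x2 \/ ~x7) — ~x7 is true.
  8. (~x5 \/ ~x4) — ~x4 is true.
  9. (x2 \/ x4) — x2 is true.
  10. (x6 \/ x1) — x6 is true.
  11. (~x4 \/ ~x7) — ~x7 is true.
  12. (~x3 \/ ~x9) — ~x3 is true.
  13. (~x1 \/ x3) — ~x1 is true.
  14. (x6 \/ x7) — x6 is true.
  15. (~x1 \/ x7) — ~x1 is true.
  16. (~x1 \/ ~x2) — ~x1 is true.
  17. (~x3 \/ ~x5) — ~x3 is true.
  18. (~x2 \/ ~x7) — ~x7 is true.
  19. (~x6 \/ x2) — x2 is true.
  20. (~x1 \/ ~x9) — ~x1 is true.
  21. (~x8 \/ ~x4) — ~x8 is true.
  22. (x9 \/ ~x8) — ~x8 is true.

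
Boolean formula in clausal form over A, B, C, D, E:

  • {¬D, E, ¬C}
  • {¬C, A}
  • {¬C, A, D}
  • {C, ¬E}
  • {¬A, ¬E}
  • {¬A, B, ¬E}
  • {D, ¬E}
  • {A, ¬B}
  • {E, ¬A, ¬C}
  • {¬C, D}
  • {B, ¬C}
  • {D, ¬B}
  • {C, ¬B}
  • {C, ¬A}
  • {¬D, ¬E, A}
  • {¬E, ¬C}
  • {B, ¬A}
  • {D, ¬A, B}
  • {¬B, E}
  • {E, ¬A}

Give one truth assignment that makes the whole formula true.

A = F, B = F, C = F, D = F, E = F

Branch on A: take A = False.
  then C is forced to False.
  then E is forced to False.
  then B is forced to False.
D is now unconstrained; take D = False.
Check each clause:
  1. {¬C, E, ¬D} — ¬C is true.
  2. {A, ¬C} — ¬C is true.
  3. {D, ¬C, A} — ¬C is true.
  4. {¬E, C} — ¬E is true.
  5. {¬A, ¬E} — ¬E is true.
  6. {B, ¬A, ¬E} — ¬E is true.
  7. {D, ¬E} — ¬E is true.
  8. {¬B, A} — ¬B is true.
  9. {E, ¬A, ¬C} — ¬C is true.
  10. {¬C, D} — ¬C is true.
  11. {¬C, B} — ¬C is true.
  12. {¬B, D} — ¬B is true.
  13. {¬B, C} — ¬B is true.
  14. {C, ¬A} — ¬A is true.
  15. {¬E, ¬D, A} — ¬E is true.
  16. {¬C, ¬E} — ¬E is true.
  17. {¬A, B} — ¬A is true.
  18. {¬A, B, D} — ¬A is true.
  19. {¬B, E} — ¬B is true.
  20. {¬A, E} — ¬A is true.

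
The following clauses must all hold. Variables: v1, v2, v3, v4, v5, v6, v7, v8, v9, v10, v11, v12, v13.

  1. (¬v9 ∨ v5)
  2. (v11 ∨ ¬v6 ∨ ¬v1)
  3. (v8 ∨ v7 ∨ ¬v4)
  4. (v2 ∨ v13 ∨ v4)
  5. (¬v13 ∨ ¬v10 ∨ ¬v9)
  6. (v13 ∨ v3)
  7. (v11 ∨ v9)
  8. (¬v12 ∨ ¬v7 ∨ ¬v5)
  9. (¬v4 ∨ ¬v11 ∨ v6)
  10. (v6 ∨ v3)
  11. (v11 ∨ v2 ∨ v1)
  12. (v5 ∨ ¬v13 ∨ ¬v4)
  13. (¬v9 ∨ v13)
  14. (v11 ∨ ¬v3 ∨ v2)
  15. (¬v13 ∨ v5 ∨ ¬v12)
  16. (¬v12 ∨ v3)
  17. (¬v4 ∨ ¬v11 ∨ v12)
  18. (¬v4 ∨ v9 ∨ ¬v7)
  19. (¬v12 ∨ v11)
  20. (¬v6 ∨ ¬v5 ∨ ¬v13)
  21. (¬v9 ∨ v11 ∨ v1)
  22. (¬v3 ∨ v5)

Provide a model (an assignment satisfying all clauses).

Set v1 = True and propagate.
Branch on v2: take v2 = False.
Set v3 = False and propagate.
  then v13 is forced to True.
  then v6 is forced to True.
  then v11 is forced to True.
  then v12 is forced to False.
  then v4 is forced to False.
  then v5 is forced to False.
  then v9 is forced to False.
v7, v8, v10 are now unconstrained; take v7 = False, v8 = False, v10 = True.

v1=True, v2=False, v3=False, v4=False, v5=False, v6=True, v7=False, v8=False, v9=False, v10=True, v11=True, v12=False, v13=True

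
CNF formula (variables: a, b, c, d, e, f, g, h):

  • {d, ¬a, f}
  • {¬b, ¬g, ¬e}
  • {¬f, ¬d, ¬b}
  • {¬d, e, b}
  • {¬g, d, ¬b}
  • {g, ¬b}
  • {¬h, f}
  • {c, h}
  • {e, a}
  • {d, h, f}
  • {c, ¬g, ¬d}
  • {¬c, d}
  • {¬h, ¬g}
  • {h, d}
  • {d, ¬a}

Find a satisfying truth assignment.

a = F, b = F, c = T, d = T, e = T, f = T, g = F, h = F

Check each clause:
  1. {d, f, ¬a} — d is true.
  2. {¬e, ¬b, ¬g} — ¬g is true.
  3. {¬d, ¬b, ¬f} — ¬b is true.
  4. {¬d, e, b} — e is true.
  5. {¬b, ¬g, d} — ¬g is true.
  6. {g, ¬b} — ¬b is true.
  7. {¬h, f} — ¬h is true.
  8. {h, c} — c is true.
  9. {a, e} — e is true.
  10. {f, h, d} — d is true.
  11. {¬g, ¬d, c} — ¬g is true.
  12. {d, ¬c} — d is true.
  13. {¬g, ¬h} — ¬h is true.
  14. {d, h} — d is true.
  15. {¬a, d} — d is true.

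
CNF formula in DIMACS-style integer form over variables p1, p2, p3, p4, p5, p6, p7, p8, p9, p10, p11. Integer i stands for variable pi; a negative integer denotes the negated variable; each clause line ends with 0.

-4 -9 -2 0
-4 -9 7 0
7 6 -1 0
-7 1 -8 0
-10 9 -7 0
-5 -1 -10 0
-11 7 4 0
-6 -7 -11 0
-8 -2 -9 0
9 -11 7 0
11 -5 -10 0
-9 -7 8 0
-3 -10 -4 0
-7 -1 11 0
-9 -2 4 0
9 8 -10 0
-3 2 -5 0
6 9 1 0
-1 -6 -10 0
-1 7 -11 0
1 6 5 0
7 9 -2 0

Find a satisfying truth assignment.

Pure literal: p10 appears only negated; assign p10 = False.
Branch on p1: take p1 = True.
The remaining clauses are satisfied by p2 = False, p3 = True, p4 = False, p5 = False, p6 = True, p7 = False, p8 = False, p9 = False, p11 = False.
Check each clause:
  1. (!p9 || !p4 || !p2) — !p4 is true.
  2. (!p9 || !p4 || p7) — !p9 is true.
  3. (p7 || p6 || !p1) — p6 is true.
  4. (p1 || !p8 || !p7) — !p8 is true.
  5. (p9 || !p7 || !p10) — !p7 is true.
  6. (!p1 || !p10 || !p5) — !p5 is true.
  7. (p4 || p7 || !p11) — !p11 is true.
  8. (!p6 || !p11 || !p7) — !p7 is true.
  9. (!p9 || !p2 || !p8) — !p8 is true.
  10. (p7 || p9 || !p11) — !p11 is true.
  11. (!p10 || p11 || !p5) — !p5 is true.
  12. (p8 || !p9 || !p7) — !p7 is true.
  13. (!p4 || !p10 || !p3) — !p4 is true.
  14. (!p1 || !p7 || p11) — !p7 is true.
  15. (!p9 || !p2 || p4) — !p2 is true.
  16. (p8 || !p10 || p9) — !p10 is true.
  17. (!p5 || p2 || !p3) — !p5 is true.
  18. (p6 || p9 || p1) — p6 is true.
  19. (!p6 || !p10 || !p1) — !p10 is true.
  20. (!p11 || !p1 || p7) — !p11 is true.
  21. (p1 || p5 || p6) — p1 is true.
  22. (p9 || p7 || !p2) — !p2 is true.

p1 = True, p2 = False, p3 = True, p4 = False, p5 = False, p6 = True, p7 = False, p8 = False, p9 = False, p10 = False, p11 = False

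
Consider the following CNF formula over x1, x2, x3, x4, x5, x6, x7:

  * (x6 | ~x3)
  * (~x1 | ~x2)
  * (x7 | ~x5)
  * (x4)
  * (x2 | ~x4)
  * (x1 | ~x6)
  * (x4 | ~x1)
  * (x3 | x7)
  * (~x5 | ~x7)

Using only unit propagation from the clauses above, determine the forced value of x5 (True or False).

(x4) stands alone — x4 = True.
From (x2 | ~x4) and x4 = True: x2 = True.
(~x1 | ~x2) with x2 = True leaves only ~x1, so x1 = False.
In (x1 | ~x6), x1 is now false; ~x6 must hold, so x6 = False.
(x6 | ~x3) with x6 = False leaves only ~x3, so x3 = False.
(x7 | x3) with x3 = False leaves only x7, so x7 = True.
From (~x7 | ~x5) and x7 = True: x5 = False.

False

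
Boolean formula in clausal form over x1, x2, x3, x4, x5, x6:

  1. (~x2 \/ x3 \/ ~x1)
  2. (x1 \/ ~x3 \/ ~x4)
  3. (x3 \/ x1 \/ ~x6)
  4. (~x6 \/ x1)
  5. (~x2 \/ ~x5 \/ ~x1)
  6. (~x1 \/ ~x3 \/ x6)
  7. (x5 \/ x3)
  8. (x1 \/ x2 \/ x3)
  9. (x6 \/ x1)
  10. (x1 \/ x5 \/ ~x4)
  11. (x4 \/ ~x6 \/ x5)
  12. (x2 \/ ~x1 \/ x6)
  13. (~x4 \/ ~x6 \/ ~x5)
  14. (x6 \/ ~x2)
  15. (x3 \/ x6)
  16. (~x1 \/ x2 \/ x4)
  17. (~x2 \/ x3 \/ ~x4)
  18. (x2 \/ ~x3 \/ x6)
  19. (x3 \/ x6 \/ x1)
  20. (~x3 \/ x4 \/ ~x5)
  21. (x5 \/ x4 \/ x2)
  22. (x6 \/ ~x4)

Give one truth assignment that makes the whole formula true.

x1 = T, x2 = F, x3 = T, x4 = T, x5 = F, x6 = T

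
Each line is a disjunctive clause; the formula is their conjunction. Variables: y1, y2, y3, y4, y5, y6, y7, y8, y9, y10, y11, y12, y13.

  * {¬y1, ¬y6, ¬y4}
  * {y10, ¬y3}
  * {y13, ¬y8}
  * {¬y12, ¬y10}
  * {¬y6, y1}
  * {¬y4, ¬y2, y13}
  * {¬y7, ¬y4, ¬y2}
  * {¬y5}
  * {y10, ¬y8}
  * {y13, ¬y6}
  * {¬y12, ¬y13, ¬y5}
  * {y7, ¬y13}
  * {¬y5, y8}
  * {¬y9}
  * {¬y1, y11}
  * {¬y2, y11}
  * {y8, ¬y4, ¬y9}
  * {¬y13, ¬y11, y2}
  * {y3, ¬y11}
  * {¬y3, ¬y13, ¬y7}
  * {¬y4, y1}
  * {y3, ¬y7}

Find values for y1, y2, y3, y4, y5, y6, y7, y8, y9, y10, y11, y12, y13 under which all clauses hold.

y1=F, y2=F, y3=T, y4=F, y5=F, y6=F, y7=F, y8=F, y9=F, y10=T, y11=F, y12=F, y13=F

The clause (¬y5) is unit: y5 must be False.
(¬y9) is a unit clause, so y9 = False.
Pure literal: y4 appears only negated; assign y4 = False.
Pure literal: y6 appears only negated; assign y6 = False.
Try y1 = False.
For the remaining variables, y2 = False, y3 = True, y7 = False, y8 = False, y10 = True, y11 = False, y12 = False, y13 = False works.
Every clause has at least one true literal under this assignment.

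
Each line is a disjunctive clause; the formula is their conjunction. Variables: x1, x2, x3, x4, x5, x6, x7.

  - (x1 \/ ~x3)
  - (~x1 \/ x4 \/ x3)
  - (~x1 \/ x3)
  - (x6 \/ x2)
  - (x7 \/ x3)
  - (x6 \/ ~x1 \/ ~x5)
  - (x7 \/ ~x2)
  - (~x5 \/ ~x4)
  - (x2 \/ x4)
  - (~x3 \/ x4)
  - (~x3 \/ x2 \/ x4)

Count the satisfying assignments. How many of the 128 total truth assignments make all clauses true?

11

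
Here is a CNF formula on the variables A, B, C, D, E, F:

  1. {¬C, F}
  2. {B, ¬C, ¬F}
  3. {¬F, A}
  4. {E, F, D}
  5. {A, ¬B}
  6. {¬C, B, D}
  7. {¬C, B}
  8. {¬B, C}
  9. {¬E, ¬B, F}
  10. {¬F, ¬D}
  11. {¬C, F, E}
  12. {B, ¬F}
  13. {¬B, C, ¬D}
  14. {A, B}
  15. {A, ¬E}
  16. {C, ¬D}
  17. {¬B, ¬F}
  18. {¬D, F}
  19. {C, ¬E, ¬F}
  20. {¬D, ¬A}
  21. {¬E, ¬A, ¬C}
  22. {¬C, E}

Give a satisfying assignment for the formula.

A=T, B=F, C=F, D=F, E=T, F=F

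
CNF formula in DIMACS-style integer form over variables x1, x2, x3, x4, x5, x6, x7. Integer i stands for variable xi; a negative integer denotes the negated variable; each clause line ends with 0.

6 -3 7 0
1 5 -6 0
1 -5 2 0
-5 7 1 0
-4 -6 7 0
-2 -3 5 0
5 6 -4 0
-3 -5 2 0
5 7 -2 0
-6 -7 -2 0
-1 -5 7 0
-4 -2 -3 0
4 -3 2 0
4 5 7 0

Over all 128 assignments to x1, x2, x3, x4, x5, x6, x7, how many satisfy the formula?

Case analysis on x5 and x2:
  x5=1, x2=1: x1 free; 3 ways for (x3,x4,x6,x7) × 2^1 = 6.
  x5=1, x2=0: remaining (x1,x3,x4,x6,x7) ∈ {(1,0,0,0,1); (1,0,0,1,1); (1,0,1,0,1); (1,0,1,1,1)} — 4.
  x5=0, x2=1: remaining (x1,x3,x4,x6,x7) ∈ {(0,0,0,0,1); (1,0,0,0,1)} — 2.
  x5=0, x2=0: 5 of the 32 assignments to (x1,x3,x4,x6,x7) work.
Total: 6 + 4 + 2 + 5 = 17.

17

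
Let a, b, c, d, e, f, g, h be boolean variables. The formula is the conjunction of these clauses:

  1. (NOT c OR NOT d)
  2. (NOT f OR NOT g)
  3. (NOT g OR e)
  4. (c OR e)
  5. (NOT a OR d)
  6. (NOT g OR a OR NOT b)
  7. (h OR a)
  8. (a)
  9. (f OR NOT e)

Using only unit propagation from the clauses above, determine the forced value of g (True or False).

False

Unit clause (a) sets a = True.
(d OR NOT a): since a = True, the clause reduces to (d). d = True.
From (NOT d OR NOT c) and d = True: c = False.
(c OR e) with c = False leaves only e, so e = True.
In (f OR NOT e), NOT e is now false; f must hold, so f = True.
(NOT g OR NOT f): since f = True, the clause reduces to (NOT g). g = False.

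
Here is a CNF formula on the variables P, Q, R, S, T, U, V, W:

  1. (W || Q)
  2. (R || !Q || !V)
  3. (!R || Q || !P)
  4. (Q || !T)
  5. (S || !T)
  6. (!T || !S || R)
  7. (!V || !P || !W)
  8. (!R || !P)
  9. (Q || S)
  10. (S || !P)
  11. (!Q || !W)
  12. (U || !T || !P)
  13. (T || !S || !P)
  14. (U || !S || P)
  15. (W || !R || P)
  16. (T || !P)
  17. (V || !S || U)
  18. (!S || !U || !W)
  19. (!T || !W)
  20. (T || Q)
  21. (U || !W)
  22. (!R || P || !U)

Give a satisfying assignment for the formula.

Try P = False.
For the remaining variables, Q = True, R = False, S = True, T = False, U = True, V = False, W = False works.
Every clause has at least one true literal under this assignment.

P=0  Q=1  R=0  S=1  T=0  U=1  V=0  W=0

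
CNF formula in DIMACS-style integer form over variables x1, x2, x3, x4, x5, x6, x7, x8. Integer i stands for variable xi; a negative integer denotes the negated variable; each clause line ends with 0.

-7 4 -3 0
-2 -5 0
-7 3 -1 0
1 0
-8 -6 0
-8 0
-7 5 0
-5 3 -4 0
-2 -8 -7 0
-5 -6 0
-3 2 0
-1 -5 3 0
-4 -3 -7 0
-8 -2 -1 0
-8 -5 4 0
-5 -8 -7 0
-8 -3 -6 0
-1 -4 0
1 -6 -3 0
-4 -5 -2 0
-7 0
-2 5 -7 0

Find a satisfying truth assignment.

(x1) is a unit clause, so x1 = True.
(~x8) is a unit clause, so x8 = False.
(~x4) is a unit clause, so x4 = False.
The clause (~x7) is unit: x7 must be False.
Pure literal: x5 appears only negated; assign x5 = False.
Branch on x2: take x2 = False.
  then x3 is forced to False.
x6 is now unconstrained; take x6 = True.
Every clause has at least one true literal under this assignment.
Check each clause:
  1. (x4 \/ ~x3 \/ ~x7) — ~x7 is true.
  2. (~x5 \/ ~x2) — ~x5 is true.
  3. (~x7 \/ ~x1 \/ x3) — ~x7 is true.
  4. (x1) — x1 is true.
  5. (~x8 \/ ~x6) — ~x8 is true.
  6. (~x8) — ~x8 is true.
  7. (x5 \/ ~x7) — ~x7 is true.
  8. (~x4 \/ ~x5 \/ x3) — ~x4 is true.
  9. (~x2 \/ ~x7 \/ ~x8) — ~x8 is true.
  10. (~x6 \/ ~x5) — ~x5 is true.
  11. (~x3 \/ x2) — ~x3 is true.
  12. (x3 \/ ~x1 \/ ~x5) — ~x5 is true.
  13. (~x7 \/ ~x4 \/ ~x3) — ~x7 is true.
  14. (~x1 \/ ~x2 \/ ~x8) — ~x8 is true.
  15. (~x5 \/ ~x8 \/ x4) — ~x8 is true.
  16. (~x5 \/ ~x8 \/ ~x7) — ~x8 is true.
  17. (~x6 \/ ~x8 \/ ~x3) — ~x8 is true.
  18. (~x1 \/ ~x4) — ~x4 is true.
  19. (~x3 \/ ~x6 \/ x1) — x1 is true.
  20. (~x5 \/ ~x4 \/ ~x2) — ~x5 is true.
  21. (~x7) — ~x7 is true.
  22. (~x2 \/ x5 \/ ~x7) — ~x7 is true.

x1=True  x2=False  x3=False  x4=False  x5=False  x6=True  x7=False  x8=False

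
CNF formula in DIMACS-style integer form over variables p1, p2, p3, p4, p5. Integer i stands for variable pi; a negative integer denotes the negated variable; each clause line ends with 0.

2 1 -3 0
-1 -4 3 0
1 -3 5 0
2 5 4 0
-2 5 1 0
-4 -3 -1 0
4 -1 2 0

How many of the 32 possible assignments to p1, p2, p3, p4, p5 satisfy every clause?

11

Case analysis on p1 and p2:
  p1=T, p2=T: remaining (p3,p4,p5) ∈ {(F,F,F); (F,F,T); (T,F,F); (T,F,T)} — 4.
  p1=T, p2=F: a clause becomes empty — 0.
  p1=F, p2=T: remaining (p3,p4,p5) ∈ {(F,F,T); (F,T,T); (T,F,T); (T,T,T)} — 4.
  p1=F, p2=F: remaining (p3,p4,p5) ∈ {(F,F,T); (F,T,F); (F,T,T)} — 3.
Total: 4 + 0 + 4 + 3 = 11.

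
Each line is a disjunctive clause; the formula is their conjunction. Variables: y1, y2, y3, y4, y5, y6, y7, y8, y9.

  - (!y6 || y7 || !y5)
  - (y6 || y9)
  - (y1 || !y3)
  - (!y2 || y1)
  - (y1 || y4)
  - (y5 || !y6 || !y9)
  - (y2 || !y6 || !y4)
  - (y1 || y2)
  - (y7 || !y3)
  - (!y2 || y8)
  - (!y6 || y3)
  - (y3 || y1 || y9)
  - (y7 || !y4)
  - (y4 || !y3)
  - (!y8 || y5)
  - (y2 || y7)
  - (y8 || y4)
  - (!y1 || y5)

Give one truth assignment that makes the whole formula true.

y1=T, y2=F, y3=F, y4=T, y5=T, y6=F, y7=T, y8=F, y9=T

Check each clause:
  1. (y7 || !y5 || !y6) — !y6 is true.
  2. (y6 || y9) — y9 is true.
  3. (y1 || !y3) — y1 is true.
  4. (y1 || !y2) — y1 is true.
  5. (y1 || y4) — y1 is true.
  6. (y5 || !y6 || !y9) — !y6 is true.
  7. (!y6 || !y4 || y2) — !y6 is true.
  8. (y1 || y2) — y1 is true.
  9. (y7 || !y3) — !y3 is true.
  10. (!y2 || y8) — !y2 is true.
  11. (y3 || !y6) — !y6 is true.
  12. (y3 || y1 || y9) — y9 is true.
  13. (!y4 || y7) — y7 is true.
  14. (y4 || !y3) — y4 is true.
  15. (y5 || !y8) — !y8 is true.
  16. (y2 || y7) — y7 is true.
  17. (y4 || y8) — y4 is true.
  18. (y5 || !y1) — y5 is true.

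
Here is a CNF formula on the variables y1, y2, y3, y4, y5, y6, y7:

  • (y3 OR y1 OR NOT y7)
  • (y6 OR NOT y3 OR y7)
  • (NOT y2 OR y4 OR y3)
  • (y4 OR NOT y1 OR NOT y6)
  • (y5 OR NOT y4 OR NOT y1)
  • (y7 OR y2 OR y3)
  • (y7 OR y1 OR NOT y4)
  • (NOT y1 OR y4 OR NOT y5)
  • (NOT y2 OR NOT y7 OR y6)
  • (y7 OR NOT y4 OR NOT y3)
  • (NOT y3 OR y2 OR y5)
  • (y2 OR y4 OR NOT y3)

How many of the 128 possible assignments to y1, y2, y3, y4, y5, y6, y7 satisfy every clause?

17

Split on y3, then y4.
  y3=T, y4=T: 7 of the 32 assignments to (y1,y2,y5,y6,y7) work.
  y3=T, y4=F: remaining (y1,y2,y5,y6,y7) ∈ {(F,T,F,T,F); (F,T,F,T,T); (F,T,T,T,F); (F,T,T,T,T)} — 4.
  y3=F, y4=T: 5 of the 32 assignments to (y1,y2,y5,y6,y7) work.
  y3=F, y4=F: remaining (y1,y2,y5,y6,y7) ∈ {(T,F,F,F,T)} — 1.
Total: 7 + 4 + 5 + 1 = 17.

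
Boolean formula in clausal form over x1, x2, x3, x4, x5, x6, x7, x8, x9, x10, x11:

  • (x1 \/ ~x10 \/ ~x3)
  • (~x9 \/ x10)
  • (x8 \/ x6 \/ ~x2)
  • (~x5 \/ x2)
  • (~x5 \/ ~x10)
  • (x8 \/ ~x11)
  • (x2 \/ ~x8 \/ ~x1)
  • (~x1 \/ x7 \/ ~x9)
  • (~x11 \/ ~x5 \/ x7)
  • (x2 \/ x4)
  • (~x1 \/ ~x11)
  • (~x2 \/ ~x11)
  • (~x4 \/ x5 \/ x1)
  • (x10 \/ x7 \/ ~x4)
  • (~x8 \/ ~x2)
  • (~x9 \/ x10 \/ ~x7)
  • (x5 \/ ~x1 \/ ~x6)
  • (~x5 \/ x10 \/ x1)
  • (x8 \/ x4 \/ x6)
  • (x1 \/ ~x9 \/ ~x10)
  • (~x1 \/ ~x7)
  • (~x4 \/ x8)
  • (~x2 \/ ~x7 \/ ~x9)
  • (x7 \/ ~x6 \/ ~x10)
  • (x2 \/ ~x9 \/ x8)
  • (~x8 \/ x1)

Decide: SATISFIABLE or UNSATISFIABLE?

Pure literal: x9 appears only negated; assign x9 = False.
x11 occurs only negated in the remaining clauses — set x11 = False.
Set x1 = False and propagate.
  then x8 is forced to False.
  then x4 is forced to False.
  then x2 is forced to True.
  then x6 is forced to True.
For the remaining variables, x3 = True, x5 = False, x7 = False, x10 = False works.
So x1=0, x2=1, x3=1, x4=0, x5=0, x6=1, x7=0, x8=0, x9=0, x10=0, x11=0 is a satisfying assignment.

SATISFIABLE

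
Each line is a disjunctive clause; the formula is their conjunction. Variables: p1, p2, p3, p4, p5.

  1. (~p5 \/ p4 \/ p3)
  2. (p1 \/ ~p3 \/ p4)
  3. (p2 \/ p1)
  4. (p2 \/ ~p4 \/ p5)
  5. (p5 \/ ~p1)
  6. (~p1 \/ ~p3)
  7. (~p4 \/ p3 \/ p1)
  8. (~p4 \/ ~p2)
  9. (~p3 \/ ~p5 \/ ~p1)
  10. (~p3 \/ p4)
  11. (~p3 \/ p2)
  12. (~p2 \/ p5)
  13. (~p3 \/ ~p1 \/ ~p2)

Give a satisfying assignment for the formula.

Try p1 = True.
  then p5 is forced to True.
  then p3 is forced to False.
  then p4 is forced to True.
  then p2 is forced to False.

p1=True, p2=False, p3=False, p4=True, p5=True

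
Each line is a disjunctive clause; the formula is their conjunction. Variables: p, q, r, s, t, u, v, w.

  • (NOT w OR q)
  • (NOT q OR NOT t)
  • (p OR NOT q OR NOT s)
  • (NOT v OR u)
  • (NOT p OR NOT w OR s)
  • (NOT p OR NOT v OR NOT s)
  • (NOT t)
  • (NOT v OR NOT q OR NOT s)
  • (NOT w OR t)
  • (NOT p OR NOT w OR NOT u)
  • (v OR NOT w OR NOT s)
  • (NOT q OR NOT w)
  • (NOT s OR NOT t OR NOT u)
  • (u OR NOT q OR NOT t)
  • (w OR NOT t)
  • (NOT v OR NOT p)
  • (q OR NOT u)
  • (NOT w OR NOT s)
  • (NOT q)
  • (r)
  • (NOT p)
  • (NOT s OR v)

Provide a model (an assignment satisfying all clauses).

Unit propagation: (NOT t) forces t = False.
Unit propagation: (NOT w) forces w = False.
The clause (NOT q) is unit: q must be False.
The clause (NOT u) is unit: u must be False.
(NOT v) is a unit clause, so v = False.
The clause (r) is unit: r must be True.
Unit propagation: (NOT p) forces p = False.
(NOT s) is a unit clause, so s = False.
Every clause has at least one true literal under this assignment.

p = 0  q = 0  r = 1  s = 0  t = 0  u = 0  v = 0  w = 0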